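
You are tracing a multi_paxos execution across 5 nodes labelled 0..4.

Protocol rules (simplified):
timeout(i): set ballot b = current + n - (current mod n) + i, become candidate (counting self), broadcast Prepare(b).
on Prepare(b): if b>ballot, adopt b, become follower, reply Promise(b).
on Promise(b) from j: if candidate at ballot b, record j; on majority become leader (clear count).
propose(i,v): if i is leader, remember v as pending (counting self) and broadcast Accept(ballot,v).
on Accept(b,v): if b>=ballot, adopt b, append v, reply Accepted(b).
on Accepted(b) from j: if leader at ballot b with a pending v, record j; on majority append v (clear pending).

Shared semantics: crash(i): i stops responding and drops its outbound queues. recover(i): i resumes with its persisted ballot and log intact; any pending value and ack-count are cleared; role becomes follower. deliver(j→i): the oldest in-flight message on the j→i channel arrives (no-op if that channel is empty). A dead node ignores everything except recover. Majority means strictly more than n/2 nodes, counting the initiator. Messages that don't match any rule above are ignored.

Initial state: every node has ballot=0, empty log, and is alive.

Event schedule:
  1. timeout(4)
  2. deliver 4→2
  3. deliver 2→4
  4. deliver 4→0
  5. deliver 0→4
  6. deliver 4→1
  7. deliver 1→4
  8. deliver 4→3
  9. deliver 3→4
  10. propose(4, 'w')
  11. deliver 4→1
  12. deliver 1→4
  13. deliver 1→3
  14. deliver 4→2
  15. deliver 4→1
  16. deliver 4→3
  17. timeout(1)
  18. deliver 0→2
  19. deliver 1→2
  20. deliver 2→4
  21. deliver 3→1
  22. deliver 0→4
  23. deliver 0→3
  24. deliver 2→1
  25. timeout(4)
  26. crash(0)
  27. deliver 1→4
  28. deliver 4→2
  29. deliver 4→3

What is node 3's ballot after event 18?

[1] timeout(4) → N4(cand b9 [-])
[2] deliver 4→2 → N2(foll b9 [-])
[3] deliver 2→4 → ∅
[4] deliver 4→0 → N0(foll b9 [-])
[5] deliver 0→4 → N4(lead b9 [-])
[6] deliver 4→1 → N1(foll b9 [-])
[7] deliver 1→4 → ∅
[8] deliver 4→3 → N3(foll b9 [-])
[9] deliver 3→4 → ∅
[10] propose(4,'w') → ∅
[11] deliver 4→1 → N1(foll b9 [w])
[12] deliver 1→4 → ∅
[13] deliver 1→3 → ∅
[14] deliver 4→2 → N2(foll b9 [w])
[15] deliver 4→1 → ∅
[16] deliver 4→3 → N3(foll b9 [w])
[17] timeout(1) → N1(cand b11 [w])
[18] deliver 0→2 → ∅

9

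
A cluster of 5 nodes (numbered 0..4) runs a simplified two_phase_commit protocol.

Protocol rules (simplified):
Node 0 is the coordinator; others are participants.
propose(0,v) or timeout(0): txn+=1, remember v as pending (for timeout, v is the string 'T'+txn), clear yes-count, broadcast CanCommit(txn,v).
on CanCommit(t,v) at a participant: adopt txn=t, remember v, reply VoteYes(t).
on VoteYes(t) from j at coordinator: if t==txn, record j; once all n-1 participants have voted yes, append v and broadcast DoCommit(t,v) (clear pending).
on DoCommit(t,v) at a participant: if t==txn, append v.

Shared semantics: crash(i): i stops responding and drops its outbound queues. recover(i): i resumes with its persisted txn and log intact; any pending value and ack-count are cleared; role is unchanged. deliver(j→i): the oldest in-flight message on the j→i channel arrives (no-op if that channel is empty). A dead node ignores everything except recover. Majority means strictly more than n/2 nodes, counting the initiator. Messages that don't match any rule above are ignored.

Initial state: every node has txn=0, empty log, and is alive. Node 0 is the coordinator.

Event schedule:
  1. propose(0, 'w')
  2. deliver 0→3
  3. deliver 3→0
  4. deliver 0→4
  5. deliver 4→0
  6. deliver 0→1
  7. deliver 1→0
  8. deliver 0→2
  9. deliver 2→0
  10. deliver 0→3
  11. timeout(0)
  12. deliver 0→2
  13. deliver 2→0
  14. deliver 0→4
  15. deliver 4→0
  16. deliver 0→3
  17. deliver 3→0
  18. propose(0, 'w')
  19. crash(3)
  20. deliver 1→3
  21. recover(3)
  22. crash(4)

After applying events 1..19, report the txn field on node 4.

after 1 — propose(0,'w'): n0:coor/t1/[-]
after 2 — deliver 0→3: n3:part/t1/[-]
after 3 — deliver 3→0: ·
after 4 — deliver 0→4: n4:part/t1/[-]
after 5 — deliver 4→0: ·
after 6 — deliver 0→1: n1:part/t1/[-]
after 7 — deliver 1→0: ·
after 8 — deliver 0→2: n2:part/t1/[-]
after 9 — deliver 2→0: n0:coor/t1/[w]
after 10 — deliver 0→3: n3:part/t1/[w]
after 11 — timeout(0): n0:coor/t2/[w]
after 12 — deliver 0→2: n2:part/t1/[w]
after 13 — deliver 2→0: ·
after 14 — deliver 0→4: n4:part/t1/[w]
after 15 — deliver 4→0: ·
after 16 — deliver 0→3: n3:part/t2/[w]
after 17 — deliver 3→0: ·
after 18 — propose(0,'w'): n0:coor/t3/[w]
after 19 — crash(3): n3:✗part/t2/[w]

1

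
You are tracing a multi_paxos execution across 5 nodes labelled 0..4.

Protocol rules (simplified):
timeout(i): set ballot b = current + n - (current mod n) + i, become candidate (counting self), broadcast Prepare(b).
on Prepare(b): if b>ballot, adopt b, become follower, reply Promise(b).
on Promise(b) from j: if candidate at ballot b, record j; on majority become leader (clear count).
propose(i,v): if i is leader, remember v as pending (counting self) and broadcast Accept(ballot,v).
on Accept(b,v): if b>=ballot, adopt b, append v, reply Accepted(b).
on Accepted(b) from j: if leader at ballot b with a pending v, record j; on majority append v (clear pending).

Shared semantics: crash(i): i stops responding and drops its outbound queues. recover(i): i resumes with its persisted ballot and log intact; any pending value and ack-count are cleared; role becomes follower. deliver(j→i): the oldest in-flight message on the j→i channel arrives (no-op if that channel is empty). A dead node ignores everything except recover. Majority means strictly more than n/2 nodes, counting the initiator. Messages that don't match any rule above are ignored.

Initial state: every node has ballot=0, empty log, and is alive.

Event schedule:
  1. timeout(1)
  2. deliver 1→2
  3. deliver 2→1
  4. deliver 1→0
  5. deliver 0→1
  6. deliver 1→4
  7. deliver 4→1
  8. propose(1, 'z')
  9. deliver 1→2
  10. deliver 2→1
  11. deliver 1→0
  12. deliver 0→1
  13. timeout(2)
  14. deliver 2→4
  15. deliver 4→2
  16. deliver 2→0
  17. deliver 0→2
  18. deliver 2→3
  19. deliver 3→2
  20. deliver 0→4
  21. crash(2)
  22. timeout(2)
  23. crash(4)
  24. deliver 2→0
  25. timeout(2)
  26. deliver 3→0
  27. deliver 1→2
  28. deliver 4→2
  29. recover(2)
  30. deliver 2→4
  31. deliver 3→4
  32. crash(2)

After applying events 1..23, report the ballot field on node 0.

after 1 — timeout(1): n1:cand/b6/[-]
after 2 — deliver 1→2: n2:foll/b6/[-]
after 3 — deliver 2→1: ·
after 4 — deliver 1→0: n0:foll/b6/[-]
after 5 — deliver 0→1: n1:lead/b6/[-]
after 6 — deliver 1→4: n4:foll/b6/[-]
after 7 — deliver 4→1: ·
after 8 — propose(1,'z'): ·
after 9 — deliver 1→2: n2:foll/b6/[z]
after 10 — deliver 2→1: ·
after 11 — deliver 1→0: n0:foll/b6/[z]
after 12 — deliver 0→1: n1:lead/b6/[z]
after 13 — timeout(2): n2:cand/b12/[z]
after 14 — deliver 2→4: n4:foll/b12/[-]
after 15 — deliver 4→2: ·
after 16 — deliver 2→0: n0:foll/b12/[z]
after 17 — deliver 0→2: n2:lead/b12/[z]
after 18 — deliver 2→3: n3:foll/b12/[-]
after 19 — deliver 3→2: ·
after 20 — deliver 0→4: ·
after 21 — crash(2): n2:✗lead/b12/[z]
after 22 — timeout(2): ·
after 23 — crash(4): n4:✗foll/b12/[-]

12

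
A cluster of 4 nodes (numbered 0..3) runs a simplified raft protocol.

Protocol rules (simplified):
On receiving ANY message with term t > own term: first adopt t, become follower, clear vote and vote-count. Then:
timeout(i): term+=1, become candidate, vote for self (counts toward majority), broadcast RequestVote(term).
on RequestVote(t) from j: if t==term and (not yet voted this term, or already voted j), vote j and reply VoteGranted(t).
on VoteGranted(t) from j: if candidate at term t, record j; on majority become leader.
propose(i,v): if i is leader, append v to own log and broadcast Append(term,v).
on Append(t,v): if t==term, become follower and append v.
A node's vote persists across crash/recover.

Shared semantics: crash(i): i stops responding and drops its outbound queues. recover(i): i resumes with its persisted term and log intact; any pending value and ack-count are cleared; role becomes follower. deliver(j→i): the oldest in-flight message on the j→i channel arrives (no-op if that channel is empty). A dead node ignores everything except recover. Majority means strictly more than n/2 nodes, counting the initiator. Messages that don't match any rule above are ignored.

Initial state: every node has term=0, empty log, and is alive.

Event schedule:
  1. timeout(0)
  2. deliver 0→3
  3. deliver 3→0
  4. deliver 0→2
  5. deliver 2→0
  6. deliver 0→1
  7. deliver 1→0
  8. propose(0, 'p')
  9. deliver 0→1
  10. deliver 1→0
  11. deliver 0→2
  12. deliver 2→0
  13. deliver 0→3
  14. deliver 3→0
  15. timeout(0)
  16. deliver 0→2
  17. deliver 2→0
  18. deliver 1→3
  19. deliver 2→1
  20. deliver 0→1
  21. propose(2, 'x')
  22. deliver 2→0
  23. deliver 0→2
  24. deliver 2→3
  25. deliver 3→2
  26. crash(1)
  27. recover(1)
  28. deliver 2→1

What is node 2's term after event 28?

2

e1 timeout(0): 0[cand,t=1,-]
e2 deliver 0→3: 3[foll,t=1,-]
e3 deliver 3→0: ·
e4 deliver 0→2: 2[foll,t=1,-]
e5 deliver 2→0: 0[lead,t=1,-]
e6 deliver 0→1: 1[foll,t=1,-]
e7 deliver 1→0: ·
e8 propose(0,'p'): 0[lead,t=1,p]
e9 deliver 0→1: 1[foll,t=1,p]
e10 deliver 1→0: ·
e11 deliver 0→2: 2[foll,t=1,p]
e12 deliver 2→0: ·
e13 deliver 0→3: 3[foll,t=1,p]
e14 deliver 3→0: ·
e15 timeout(0): 0[cand,t=2,p]
e16 deliver 0→2: 2[foll,t=2,p]
e17 deliver 2→0: ·
e18 deliver 1→3: ·
e19 deliver 2→1: ·
e20 deliver 0→1: 1[foll,t=2,p]
e21 propose(2,'x'): ·
e22 deliver 2→0: ·
e23 deliver 0→2: ·
e24 deliver 2→3: ·
e25 deliver 3→2: ·
e26 crash(1): 1[✗foll,t=2,p]
e27 recover(1): 1[foll,t=2,p]
e28 deliver 2→1: ·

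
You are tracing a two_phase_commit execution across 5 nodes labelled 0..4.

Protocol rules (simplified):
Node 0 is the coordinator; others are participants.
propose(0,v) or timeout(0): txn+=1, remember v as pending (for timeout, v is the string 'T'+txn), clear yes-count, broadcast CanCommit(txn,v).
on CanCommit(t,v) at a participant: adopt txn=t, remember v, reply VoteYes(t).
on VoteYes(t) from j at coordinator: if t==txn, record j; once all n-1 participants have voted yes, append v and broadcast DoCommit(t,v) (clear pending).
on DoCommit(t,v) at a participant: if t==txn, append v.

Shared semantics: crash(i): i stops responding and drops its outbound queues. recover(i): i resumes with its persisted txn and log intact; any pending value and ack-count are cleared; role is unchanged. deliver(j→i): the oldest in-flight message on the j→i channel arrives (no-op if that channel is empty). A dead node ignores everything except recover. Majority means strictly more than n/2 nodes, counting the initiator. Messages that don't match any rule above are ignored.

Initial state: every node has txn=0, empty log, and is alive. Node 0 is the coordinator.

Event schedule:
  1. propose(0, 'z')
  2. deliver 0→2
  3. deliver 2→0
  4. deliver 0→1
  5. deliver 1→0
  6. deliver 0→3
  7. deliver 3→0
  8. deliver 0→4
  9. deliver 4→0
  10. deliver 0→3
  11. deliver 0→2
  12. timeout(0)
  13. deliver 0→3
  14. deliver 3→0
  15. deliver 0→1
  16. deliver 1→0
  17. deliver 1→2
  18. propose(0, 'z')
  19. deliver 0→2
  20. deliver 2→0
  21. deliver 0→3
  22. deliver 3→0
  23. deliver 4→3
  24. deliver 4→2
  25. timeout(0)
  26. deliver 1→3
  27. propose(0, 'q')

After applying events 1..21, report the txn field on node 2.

after 1 — propose(0,'z'): n0:coor/t1/[-]
after 2 — deliver 0→2: n2:part/t1/[-]
after 3 — deliver 2→0: ·
after 4 — deliver 0→1: n1:part/t1/[-]
after 5 — deliver 1→0: ·
after 6 — deliver 0→3: n3:part/t1/[-]
after 7 — deliver 3→0: ·
after 8 — deliver 0→4: n4:part/t1/[-]
after 9 — deliver 4→0: n0:coor/t1/[z]
after 10 — deliver 0→3: n3:part/t1/[z]
after 11 — deliver 0→2: n2:part/t1/[z]
after 12 — timeout(0): n0:coor/t2/[z]
after 13 — deliver 0→3: n3:part/t2/[z]
after 14 — deliver 3→0: ·
after 15 — deliver 0→1: n1:part/t1/[z]
after 16 — deliver 1→0: ·
after 17 — deliver 1→2: ·
after 18 — propose(0,'z'): n0:coor/t3/[z]
after 19 — deliver 0→2: n2:part/t2/[z]
after 20 — deliver 2→0: ·
after 21 — deliver 0→3: n3:part/t3/[z]

2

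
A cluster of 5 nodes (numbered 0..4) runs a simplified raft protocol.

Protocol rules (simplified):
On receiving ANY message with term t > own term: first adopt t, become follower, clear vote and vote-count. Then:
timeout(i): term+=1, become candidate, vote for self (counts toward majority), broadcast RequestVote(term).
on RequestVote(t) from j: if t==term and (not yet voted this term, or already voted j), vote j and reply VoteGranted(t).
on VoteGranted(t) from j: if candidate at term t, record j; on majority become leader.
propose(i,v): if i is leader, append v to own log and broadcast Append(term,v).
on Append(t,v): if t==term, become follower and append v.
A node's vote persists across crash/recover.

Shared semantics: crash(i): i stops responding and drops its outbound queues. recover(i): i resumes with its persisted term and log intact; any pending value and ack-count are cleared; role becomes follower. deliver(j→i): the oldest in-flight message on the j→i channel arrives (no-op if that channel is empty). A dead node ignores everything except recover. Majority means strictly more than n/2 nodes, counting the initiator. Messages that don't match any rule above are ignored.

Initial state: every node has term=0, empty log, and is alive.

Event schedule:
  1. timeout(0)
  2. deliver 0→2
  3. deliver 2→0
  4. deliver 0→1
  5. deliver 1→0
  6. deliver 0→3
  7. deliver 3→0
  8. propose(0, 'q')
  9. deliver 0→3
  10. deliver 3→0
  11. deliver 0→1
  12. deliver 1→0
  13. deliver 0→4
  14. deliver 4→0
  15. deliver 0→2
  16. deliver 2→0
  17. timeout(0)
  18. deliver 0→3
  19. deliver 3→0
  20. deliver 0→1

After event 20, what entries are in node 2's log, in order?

after 1 — timeout(0): n0:cand/t1/[-]
after 2 — deliver 0→2: n2:foll/t1/[-]
after 3 — deliver 2→0: ·
after 4 — deliver 0→1: n1:foll/t1/[-]
after 5 — deliver 1→0: n0:lead/t1/[-]
after 6 — deliver 0→3: n3:foll/t1/[-]
after 7 — deliver 3→0: ·
after 8 — propose(0,'q'): n0:lead/t1/[q]
after 9 — deliver 0→3: n3:foll/t1/[q]
after 10 — deliver 3→0: ·
after 11 — deliver 0→1: n1:foll/t1/[q]
after 12 — deliver 1→0: ·
after 13 — deliver 0→4: n4:foll/t1/[-]
after 14 — deliver 4→0: ·
after 15 — deliver 0→2: n2:foll/t1/[q]
after 16 — deliver 2→0: ·
after 17 — timeout(0): n0:cand/t2/[q]
after 18 — deliver 0→3: n3:foll/t2/[q]
after 19 — deliver 3→0: ·
after 20 — deliver 0→1: n1:foll/t2/[q]

q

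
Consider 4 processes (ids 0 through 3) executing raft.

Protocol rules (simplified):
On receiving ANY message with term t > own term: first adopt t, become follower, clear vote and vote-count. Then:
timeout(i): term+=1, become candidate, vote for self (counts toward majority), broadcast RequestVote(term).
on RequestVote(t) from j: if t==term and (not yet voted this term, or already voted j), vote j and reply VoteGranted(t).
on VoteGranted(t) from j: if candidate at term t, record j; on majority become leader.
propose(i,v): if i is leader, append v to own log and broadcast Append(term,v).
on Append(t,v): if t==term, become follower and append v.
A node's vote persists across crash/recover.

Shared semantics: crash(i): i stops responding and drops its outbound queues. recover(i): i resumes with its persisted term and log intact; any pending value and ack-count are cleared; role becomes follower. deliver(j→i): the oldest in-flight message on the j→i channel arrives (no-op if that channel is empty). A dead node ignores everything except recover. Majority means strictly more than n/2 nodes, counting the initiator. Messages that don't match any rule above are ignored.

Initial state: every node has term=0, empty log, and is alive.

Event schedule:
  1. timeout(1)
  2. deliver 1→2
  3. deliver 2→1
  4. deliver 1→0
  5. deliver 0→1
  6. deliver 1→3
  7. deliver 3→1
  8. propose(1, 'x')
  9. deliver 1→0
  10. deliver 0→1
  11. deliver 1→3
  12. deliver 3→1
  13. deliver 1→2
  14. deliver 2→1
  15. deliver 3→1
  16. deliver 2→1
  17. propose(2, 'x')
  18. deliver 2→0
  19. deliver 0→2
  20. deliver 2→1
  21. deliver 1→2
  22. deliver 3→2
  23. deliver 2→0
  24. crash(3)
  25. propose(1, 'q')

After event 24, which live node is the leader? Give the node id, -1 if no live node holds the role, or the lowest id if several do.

1

step 1 timeout(1): 1={cand,t=1,log=-}
step 2 deliver 1→2: 2={foll,t=1,log=-}
step 3 deliver 2→1: —
step 4 deliver 1→0: 0={foll,t=1,log=-}
step 5 deliver 0→1: 1={lead,t=1,log=-}
step 6 deliver 1→3: 3={foll,t=1,log=-}
step 7 deliver 3→1: —
step 8 propose(1,'x'): 1={lead,t=1,log=x}
step 9 deliver 1→0: 0={foll,t=1,log=x}
step 10 deliver 0→1: —
step 11 deliver 1→3: 3={foll,t=1,log=x}
step 12 deliver 3→1: —
step 13 deliver 1→2: 2={foll,t=1,log=x}
step 14 deliver 2→1: —
step 15 deliver 3→1: —
step 16 deliver 2→1: —
step 17 propose(2,'x'): —
step 18 deliver 2→0: —
step 19 deliver 0→2: —
step 20 deliver 2→1: —
step 21 deliver 1→2: —
step 22 deliver 3→2: —
step 23 deliver 2→0: —
step 24 crash(3): 3={✗foll,t=1,log=x}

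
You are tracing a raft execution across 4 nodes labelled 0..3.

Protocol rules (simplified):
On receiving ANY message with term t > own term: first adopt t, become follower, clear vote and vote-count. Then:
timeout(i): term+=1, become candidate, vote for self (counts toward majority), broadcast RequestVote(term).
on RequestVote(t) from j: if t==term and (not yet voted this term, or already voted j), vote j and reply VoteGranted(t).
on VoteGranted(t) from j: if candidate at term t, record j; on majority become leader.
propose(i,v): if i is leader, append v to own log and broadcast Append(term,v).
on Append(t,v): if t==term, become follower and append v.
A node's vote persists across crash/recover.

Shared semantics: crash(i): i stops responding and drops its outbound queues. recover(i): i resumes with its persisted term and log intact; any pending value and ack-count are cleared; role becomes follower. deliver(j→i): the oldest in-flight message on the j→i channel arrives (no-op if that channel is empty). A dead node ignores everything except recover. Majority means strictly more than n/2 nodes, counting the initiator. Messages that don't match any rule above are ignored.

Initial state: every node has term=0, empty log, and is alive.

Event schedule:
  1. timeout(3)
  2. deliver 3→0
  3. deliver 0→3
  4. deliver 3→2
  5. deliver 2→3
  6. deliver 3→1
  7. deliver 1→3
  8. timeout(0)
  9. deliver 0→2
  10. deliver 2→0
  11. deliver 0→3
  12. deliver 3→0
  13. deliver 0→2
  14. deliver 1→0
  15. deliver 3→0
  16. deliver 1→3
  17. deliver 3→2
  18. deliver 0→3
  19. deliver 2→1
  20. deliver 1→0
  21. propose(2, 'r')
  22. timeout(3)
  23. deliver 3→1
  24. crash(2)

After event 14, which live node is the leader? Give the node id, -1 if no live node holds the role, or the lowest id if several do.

[1] timeout(3) → N3(cand t1 [-])
[2] deliver 3→0 → N0(foll t1 [-])
[3] deliver 0→3 → ∅
[4] deliver 3→2 → N2(foll t1 [-])
[5] deliver 2→3 → N3(lead t1 [-])
[6] deliver 3→1 → N1(foll t1 [-])
[7] deliver 1→3 → ∅
[8] timeout(0) → N0(cand t2 [-])
[9] deliver 0→2 → N2(foll t2 [-])
[10] deliver 2→0 → ∅
[11] deliver 0→3 → N3(foll t2 [-])
[12] deliver 3→0 → N0(lead t2 [-])
[13] deliver 0→2 → ∅
[14] deliver 1→0 → ∅

0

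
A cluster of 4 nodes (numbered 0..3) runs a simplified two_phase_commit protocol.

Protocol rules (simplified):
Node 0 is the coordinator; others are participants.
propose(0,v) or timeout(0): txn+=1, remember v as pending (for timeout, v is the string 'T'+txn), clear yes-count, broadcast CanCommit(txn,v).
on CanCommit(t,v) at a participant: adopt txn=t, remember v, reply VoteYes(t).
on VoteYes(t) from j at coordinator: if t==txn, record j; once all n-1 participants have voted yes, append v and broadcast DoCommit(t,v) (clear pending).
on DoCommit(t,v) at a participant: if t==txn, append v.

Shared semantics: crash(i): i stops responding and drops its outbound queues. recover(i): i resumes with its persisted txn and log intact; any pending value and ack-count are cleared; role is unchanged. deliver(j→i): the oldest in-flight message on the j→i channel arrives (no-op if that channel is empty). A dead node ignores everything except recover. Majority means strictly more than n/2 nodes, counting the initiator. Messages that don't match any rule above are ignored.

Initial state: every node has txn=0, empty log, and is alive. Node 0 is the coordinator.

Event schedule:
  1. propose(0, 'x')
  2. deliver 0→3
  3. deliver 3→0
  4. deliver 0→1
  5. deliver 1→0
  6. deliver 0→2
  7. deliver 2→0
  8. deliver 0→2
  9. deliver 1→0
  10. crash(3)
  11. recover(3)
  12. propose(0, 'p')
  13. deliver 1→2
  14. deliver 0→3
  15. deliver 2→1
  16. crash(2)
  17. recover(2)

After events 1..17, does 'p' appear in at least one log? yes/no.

no

[1] propose(0,'x') → N0(coor t1 [-])
[2] deliver 0→3 → N3(part t1 [-])
[3] deliver 3→0 → ∅
[4] deliver 0→1 → N1(part t1 [-])
[5] deliver 1→0 → ∅
[6] deliver 0→2 → N2(part t1 [-])
[7] deliver 2→0 → N0(coor t1 [x])
[8] deliver 0→2 → N2(part t1 [x])
[9] deliver 1→0 → ∅
[10] crash(3) → N3(✗part t1 [-])
[11] recover(3) → N3(part t1 [-])
[12] propose(0,'p') → N0(coor t2 [x])
[13] deliver 1→2 → ∅
[14] deliver 0→3 → N3(part t1 [x])
[15] deliver 2→1 → ∅
[16] crash(2) → N2(✗part t1 [x])
[17] recover(2) → N2(part t1 [x])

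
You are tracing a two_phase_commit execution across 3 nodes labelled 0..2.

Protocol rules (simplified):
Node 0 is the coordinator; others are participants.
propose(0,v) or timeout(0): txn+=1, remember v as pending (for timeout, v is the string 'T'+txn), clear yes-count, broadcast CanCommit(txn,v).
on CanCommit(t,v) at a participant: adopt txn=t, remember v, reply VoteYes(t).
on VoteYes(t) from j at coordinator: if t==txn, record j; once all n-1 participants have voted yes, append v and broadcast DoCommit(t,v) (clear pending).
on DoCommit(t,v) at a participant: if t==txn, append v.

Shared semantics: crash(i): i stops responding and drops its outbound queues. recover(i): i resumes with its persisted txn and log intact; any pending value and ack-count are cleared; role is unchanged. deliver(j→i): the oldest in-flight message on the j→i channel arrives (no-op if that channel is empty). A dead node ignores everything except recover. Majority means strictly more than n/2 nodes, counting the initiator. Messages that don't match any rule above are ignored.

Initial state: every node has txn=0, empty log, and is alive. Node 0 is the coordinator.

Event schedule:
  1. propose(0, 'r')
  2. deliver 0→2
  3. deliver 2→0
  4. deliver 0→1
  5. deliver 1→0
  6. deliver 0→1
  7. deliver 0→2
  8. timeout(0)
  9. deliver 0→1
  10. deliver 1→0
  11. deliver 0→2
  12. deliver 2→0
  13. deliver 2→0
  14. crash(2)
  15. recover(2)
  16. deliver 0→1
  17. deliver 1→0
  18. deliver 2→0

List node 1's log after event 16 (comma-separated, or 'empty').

r,T2

after 1 — propose(0,'r'): n0:coor/t1/[-]
after 2 — deliver 0→2: n2:part/t1/[-]
after 3 — deliver 2→0: ·
after 4 — deliver 0→1: n1:part/t1/[-]
after 5 — deliver 1→0: n0:coor/t1/[r]
after 6 — deliver 0→1: n1:part/t1/[r]
after 7 — deliver 0→2: n2:part/t1/[r]
after 8 — timeout(0): n0:coor/t2/[r]
after 9 — deliver 0→1: n1:part/t2/[r]
after 10 — deliver 1→0: ·
after 11 — deliver 0→2: n2:part/t2/[r]
after 12 — deliver 2→0: n0:coor/t2/[r,T2]
after 13 — deliver 2→0: ·
after 14 — crash(2): n2:✗part/t2/[r]
after 15 — recover(2): n2:part/t2/[r]
after 16 — deliver 0→1: n1:part/t2/[r,T2]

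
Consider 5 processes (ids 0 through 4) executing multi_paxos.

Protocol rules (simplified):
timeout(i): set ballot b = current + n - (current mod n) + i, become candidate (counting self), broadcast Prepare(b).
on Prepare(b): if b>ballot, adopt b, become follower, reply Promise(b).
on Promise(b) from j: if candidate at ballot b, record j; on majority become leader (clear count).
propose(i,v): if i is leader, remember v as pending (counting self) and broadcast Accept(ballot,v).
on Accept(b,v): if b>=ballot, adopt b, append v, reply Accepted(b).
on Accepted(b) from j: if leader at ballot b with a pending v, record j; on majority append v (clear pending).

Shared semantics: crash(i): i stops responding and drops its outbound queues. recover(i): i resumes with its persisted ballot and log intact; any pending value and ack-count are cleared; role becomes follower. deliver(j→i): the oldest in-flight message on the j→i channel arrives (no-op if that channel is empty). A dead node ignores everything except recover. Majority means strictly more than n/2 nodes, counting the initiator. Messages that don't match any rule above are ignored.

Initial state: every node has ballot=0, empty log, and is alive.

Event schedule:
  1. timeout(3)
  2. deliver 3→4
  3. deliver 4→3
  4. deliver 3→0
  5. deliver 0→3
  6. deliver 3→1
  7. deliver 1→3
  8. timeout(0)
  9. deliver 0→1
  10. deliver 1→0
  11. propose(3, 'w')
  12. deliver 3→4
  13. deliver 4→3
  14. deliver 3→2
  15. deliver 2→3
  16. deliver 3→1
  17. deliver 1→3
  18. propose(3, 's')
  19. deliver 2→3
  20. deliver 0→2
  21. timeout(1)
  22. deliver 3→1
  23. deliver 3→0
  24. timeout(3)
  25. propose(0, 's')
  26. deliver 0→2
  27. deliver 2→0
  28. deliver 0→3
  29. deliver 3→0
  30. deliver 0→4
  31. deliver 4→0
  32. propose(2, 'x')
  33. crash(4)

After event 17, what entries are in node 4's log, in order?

e1 timeout(3): 3[cand,b=8,-]
e2 deliver 3→4: 4[foll,b=8,-]
e3 deliver 4→3: ·
e4 deliver 3→0: 0[foll,b=8,-]
e5 deliver 0→3: 3[lead,b=8,-]
e6 deliver 3→1: 1[foll,b=8,-]
e7 deliver 1→3: ·
e8 timeout(0): 0[cand,b=10,-]
e9 deliver 0→1: 1[foll,b=10,-]
e10 deliver 1→0: ·
e11 propose(3,'w'): ·
e12 deliver 3→4: 4[foll,b=8,w]
e13 deliver 4→3: ·
e14 deliver 3→2: 2[foll,b=8,-]
e15 deliver 2→3: ·
e16 deliver 3→1: ·
e17 deliver 1→3: ·

w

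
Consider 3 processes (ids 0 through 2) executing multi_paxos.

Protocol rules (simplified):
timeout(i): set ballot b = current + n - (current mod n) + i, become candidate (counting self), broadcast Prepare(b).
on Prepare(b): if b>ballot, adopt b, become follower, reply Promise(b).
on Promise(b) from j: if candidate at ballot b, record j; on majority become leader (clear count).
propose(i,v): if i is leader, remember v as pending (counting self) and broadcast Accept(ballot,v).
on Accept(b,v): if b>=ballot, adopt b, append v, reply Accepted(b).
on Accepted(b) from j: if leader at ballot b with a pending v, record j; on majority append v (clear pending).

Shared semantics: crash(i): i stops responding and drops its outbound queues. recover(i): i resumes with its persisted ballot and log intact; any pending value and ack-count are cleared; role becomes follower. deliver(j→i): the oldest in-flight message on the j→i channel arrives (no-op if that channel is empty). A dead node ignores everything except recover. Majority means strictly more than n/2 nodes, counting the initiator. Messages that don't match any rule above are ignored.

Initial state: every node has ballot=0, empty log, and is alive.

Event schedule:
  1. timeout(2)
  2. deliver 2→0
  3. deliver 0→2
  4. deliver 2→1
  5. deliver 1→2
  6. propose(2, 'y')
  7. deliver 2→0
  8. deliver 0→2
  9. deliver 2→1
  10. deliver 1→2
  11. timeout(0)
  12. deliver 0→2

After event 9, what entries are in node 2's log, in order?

[1] timeout(2) → N2(cand b5 [-])
[2] deliver 2→0 → N0(foll b5 [-])
[3] deliver 0→2 → N2(lead b5 [-])
[4] deliver 2→1 → N1(foll b5 [-])
[5] deliver 1→2 → ∅
[6] propose(2,'y') → ∅
[7] deliver 2→0 → N0(foll b5 [y])
[8] deliver 0→2 → N2(lead b5 [y])
[9] deliver 2→1 → N1(foll b5 [y])

y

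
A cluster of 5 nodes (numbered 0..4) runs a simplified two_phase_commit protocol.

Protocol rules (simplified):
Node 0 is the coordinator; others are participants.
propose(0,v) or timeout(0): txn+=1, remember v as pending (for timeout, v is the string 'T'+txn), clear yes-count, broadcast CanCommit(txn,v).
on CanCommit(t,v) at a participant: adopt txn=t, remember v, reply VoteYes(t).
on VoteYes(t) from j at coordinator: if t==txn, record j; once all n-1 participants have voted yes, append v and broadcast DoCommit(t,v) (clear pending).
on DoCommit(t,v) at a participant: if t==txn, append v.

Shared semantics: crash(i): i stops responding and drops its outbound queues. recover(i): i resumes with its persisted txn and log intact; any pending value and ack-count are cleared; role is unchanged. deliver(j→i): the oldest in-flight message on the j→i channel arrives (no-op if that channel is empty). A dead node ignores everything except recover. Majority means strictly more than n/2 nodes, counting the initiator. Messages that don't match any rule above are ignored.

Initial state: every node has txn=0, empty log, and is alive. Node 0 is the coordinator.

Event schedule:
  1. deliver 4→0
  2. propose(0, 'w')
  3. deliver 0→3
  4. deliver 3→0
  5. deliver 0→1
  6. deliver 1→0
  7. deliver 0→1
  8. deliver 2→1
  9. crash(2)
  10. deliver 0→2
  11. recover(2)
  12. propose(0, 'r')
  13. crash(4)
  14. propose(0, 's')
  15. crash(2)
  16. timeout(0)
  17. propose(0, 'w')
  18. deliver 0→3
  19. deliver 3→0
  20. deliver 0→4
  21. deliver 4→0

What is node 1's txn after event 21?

1. deliver 4→0:  nop
2. propose(0,'w'):  <0:coor t1 ->
3. deliver 0→3:  <3:part t1 ->
4. deliver 3→0:  nop
5. deliver 0→1:  <1:part t1 ->
6. deliver 1→0:  nop
7. deliver 0→1:  nop
8. deliver 2→1:  nop
9. crash(2):  <2:✗part t0 ->
10. deliver 0→2:  nop
11. recover(2):  <2:part t0 ->
12. propose(0,'r'):  <0:coor t2 ->
13. crash(4):  <4:✗part t0 ->
14. propose(0,'s'):  <0:coor t3 ->
15. crash(2):  <2:✗part t0 ->
16. timeout(0):  <0:coor t4 ->
17. propose(0,'w'):  <0:coor t5 ->
18. deliver 0→3:  <3:part t2 ->
19. deliver 3→0:  nop
20. deliver 0→4:  nop
21. deliver 4→0:  nop

1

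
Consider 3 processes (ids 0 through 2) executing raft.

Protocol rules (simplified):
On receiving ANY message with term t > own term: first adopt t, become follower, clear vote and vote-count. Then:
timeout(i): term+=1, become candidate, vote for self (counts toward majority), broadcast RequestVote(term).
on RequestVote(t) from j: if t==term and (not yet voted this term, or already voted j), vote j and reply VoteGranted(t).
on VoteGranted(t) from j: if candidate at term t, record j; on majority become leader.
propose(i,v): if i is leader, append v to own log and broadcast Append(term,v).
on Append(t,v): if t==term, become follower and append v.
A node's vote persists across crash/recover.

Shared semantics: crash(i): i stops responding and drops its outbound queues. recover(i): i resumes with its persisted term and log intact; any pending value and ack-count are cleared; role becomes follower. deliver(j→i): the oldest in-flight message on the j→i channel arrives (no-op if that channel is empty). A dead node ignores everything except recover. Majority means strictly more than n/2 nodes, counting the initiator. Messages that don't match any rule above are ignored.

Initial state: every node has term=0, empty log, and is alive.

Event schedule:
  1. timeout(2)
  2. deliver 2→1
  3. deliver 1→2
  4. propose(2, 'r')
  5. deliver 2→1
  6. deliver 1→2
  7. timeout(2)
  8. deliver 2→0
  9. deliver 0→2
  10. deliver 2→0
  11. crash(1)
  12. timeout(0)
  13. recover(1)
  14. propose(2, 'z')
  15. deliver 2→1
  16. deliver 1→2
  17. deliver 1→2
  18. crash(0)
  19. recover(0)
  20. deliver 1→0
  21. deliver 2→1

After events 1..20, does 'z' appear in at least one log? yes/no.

no

e1 timeout(2): 2[cand,t=1,-]
e2 deliver 2→1: 1[foll,t=1,-]
e3 deliver 1→2: 2[lead,t=1,-]
e4 propose(2,'r'): 2[lead,t=1,r]
e5 deliver 2→1: 1[foll,t=1,r]
e6 deliver 1→2: ·
e7 timeout(2): 2[cand,t=2,r]
e8 deliver 2→0: 0[foll,t=1,-]
e9 deliver 0→2: ·
e10 deliver 2→0: 0[foll,t=1,r]
e11 crash(1): 1[✗foll,t=1,r]
e12 timeout(0): 0[cand,t=2,r]
e13 recover(1): 1[foll,t=1,r]
e14 propose(2,'z'): ·
e15 deliver 2→1: 1[foll,t=2,r]
e16 deliver 1→2: 2[lead,t=2,r]
e17 deliver 1→2: ·
e18 crash(0): 0[✗cand,t=2,r]
e19 recover(0): 0[foll,t=2,r]
e20 deliver 1→0: ·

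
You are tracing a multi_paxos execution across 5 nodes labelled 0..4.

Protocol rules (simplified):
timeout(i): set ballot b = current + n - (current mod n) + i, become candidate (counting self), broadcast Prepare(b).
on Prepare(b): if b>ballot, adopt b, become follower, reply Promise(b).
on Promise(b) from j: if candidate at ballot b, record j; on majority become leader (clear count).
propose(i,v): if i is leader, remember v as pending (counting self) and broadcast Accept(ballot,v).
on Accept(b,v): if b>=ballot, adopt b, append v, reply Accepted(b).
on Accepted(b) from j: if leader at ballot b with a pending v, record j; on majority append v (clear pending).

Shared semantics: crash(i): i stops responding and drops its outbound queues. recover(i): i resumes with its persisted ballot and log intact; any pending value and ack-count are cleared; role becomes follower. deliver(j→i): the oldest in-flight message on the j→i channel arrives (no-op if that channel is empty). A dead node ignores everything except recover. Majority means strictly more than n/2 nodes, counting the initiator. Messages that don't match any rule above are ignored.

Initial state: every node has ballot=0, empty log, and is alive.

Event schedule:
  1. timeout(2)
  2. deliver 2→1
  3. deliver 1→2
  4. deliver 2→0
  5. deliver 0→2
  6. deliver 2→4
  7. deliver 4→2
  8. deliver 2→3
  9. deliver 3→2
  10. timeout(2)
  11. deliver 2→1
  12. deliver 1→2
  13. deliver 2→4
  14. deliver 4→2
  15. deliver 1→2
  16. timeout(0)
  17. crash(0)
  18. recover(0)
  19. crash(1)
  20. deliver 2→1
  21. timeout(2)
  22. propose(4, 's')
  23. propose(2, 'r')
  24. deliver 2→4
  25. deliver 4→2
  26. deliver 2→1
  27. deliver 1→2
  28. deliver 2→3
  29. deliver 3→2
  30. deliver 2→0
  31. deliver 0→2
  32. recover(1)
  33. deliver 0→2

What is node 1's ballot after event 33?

12

after 1 — timeout(2): n2:cand/b7/[-]
after 2 — deliver 2→1: n1:foll/b7/[-]
after 3 — deliver 1→2: ·
after 4 — deliver 2→0: n0:foll/b7/[-]
after 5 — deliver 0→2: n2:lead/b7/[-]
after 6 — deliver 2→4: n4:foll/b7/[-]
after 7 — deliver 4→2: ·
after 8 — deliver 2→3: n3:foll/b7/[-]
after 9 — deliver 3→2: ·
after 10 — timeout(2): n2:cand/b12/[-]
after 11 — deliver 2→1: n1:foll/b12/[-]
after 12 — deliver 1→2: ·
after 13 — deliver 2→4: n4:foll/b12/[-]
after 14 — deliver 4→2: n2:lead/b12/[-]
after 15 — deliver 1→2: ·
after 16 — timeout(0): n0:cand/b10/[-]
after 17 — crash(0): n0:✗cand/b10/[-]
after 18 — recover(0): n0:foll/b10/[-]
after 19 — crash(1): n1:✗foll/b12/[-]
after 20 — deliver 2→1: ·
after 21 — timeout(2): n2:cand/b17/[-]
after 22 — propose(4,'s'): ·
after 23 — propose(2,'r'): ·
after 24 — deliver 2→4: n4:foll/b17/[-]
after 25 — deliver 4→2: ·
after 26 — deliver 2→1: ·
after 27 — deliver 1→2: ·
after 28 — deliver 2→3: n3:foll/b12/[-]
after 29 — deliver 3→2: ·
after 30 — deliver 2→0: n0:foll/b12/[-]
after 31 — deliver 0→2: ·
after 32 — recover(1): n1:foll/b12/[-]
after 33 — deliver 0→2: ·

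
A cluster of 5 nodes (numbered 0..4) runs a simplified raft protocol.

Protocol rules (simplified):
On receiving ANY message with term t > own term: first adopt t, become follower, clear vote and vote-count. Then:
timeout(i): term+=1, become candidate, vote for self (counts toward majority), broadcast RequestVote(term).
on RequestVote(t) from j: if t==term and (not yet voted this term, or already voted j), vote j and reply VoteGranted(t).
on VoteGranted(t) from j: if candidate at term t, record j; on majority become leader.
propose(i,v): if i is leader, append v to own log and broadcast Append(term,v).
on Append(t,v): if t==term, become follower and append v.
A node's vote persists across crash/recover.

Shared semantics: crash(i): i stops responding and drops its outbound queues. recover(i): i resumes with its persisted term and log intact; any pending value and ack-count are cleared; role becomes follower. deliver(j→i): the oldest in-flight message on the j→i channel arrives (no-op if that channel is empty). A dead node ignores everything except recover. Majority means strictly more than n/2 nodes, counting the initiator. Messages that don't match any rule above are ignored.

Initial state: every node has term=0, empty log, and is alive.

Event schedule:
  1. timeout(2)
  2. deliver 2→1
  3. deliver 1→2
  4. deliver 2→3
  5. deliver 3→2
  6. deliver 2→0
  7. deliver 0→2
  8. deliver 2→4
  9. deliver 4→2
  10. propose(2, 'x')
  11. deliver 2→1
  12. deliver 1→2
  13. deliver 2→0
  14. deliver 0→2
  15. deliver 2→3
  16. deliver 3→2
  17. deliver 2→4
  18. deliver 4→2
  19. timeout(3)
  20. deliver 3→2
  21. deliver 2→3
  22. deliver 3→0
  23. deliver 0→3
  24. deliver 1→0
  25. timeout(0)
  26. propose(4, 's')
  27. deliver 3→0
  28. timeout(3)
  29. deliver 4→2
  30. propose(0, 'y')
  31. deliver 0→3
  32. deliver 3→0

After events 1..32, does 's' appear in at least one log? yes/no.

1. timeout(2):  <2:cand t1 ->
2. deliver 2→1:  <1:foll t1 ->
3. deliver 1→2:  nop
4. deliver 2→3:  <3:foll t1 ->
5. deliver 3→2:  <2:lead t1 ->
6. deliver 2→0:  <0:foll t1 ->
7. deliver 0→2:  nop
8. deliver 2→4:  <4:foll t1 ->
9. deliver 4→2:  nop
10. propose(2,'x'):  <2:lead t1 x>
11. deliver 2→1:  <1:foll t1 x>
12. deliver 1→2:  nop
13. deliver 2→0:  <0:foll t1 x>
14. deliver 0→2:  nop
15. deliver 2→3:  <3:foll t1 x>
16. deliver 3→2:  nop
17. deliver 2→4:  <4:foll t1 x>
18. deliver 4→2:  nop
19. timeout(3):  <3:cand t2 x>
20. deliver 3→2:  <2:foll t2 x>
21. deliver 2→3:  nop
22. deliver 3→0:  <0:foll t2 x>
23. deliver 0→3:  <3:lead t2 x>
24. deliver 1→0:  nop
25. timeout(0):  <0:cand t3 x>
26. propose(4,'s'):  nop
27. deliver 3→0:  nop
28. timeout(3):  <3:cand t3 x>
29. deliver 4→2:  nop
30. propose(0,'y'):  nop
31. deliver 0→3:  nop
32. deliver 3→0:  nop

no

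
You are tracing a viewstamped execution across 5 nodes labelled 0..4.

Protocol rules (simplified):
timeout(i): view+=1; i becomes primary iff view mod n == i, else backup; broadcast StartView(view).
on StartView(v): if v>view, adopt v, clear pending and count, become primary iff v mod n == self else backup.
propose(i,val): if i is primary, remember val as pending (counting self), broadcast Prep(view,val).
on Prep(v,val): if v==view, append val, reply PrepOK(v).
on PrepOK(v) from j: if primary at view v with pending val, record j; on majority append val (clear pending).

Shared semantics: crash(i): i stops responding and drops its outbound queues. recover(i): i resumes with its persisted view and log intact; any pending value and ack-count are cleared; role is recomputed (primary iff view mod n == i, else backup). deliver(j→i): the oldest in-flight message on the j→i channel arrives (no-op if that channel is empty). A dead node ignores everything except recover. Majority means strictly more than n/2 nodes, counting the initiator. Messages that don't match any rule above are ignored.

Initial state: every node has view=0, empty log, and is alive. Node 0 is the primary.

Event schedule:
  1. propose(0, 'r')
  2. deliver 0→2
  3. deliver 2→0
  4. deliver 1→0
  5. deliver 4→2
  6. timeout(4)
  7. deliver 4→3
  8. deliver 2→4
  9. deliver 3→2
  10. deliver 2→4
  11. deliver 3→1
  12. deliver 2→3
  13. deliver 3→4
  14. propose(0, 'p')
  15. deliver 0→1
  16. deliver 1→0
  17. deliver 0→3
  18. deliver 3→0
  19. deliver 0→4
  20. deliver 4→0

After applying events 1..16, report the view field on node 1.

e1 propose(0,'r'): ·
e2 deliver 0→2: 2[back,v=0,r]
e3 deliver 2→0: ·
e4 deliver 1→0: ·
e5 deliver 4→2: ·
e6 timeout(4): 4[back,v=1,-]
e7 deliver 4→3: 3[back,v=1,-]
e8 deliver 2→4: ·
e9 deliver 3→2: ·
e10 deliver 2→4: ·
e11 deliver 3→1: ·
e12 deliver 2→3: ·
e13 deliver 3→4: ·
e14 propose(0,'p'): ·
e15 deliver 0→1: 1[back,v=0,r]
e16 deliver 1→0: ·

0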